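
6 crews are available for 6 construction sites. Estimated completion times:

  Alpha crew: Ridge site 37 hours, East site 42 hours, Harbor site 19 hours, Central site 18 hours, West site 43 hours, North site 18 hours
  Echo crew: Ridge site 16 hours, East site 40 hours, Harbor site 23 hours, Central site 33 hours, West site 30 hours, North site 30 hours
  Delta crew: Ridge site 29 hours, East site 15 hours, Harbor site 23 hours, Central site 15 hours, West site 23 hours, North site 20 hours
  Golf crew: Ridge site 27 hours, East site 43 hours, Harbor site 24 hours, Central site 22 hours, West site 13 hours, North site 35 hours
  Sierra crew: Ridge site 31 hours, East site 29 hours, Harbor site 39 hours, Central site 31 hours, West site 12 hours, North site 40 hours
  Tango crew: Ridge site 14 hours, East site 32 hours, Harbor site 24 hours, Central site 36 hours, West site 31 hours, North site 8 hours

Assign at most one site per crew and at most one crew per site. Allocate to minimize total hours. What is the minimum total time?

Optimal: Alpha crew→Harbor site (19 hours), Echo crew→Ridge site (16 hours), Delta crew→East site (15 hours), Golf crew→Central site (22 hours), Sierra crew→West site (12 hours), Tango crew→North site (8 hours) — total 19+16+15+22+12+8 = 92 hours.
Min-entry greedy (repeatedly take the single cheapest remaining cell) gives 93 hours, worse by 1.
Swapping Sierra crew↔Echo crew (Sierra crew→Ridge site 31 hours, Echo crew→West site 30 hours) adds 33.
No other one-to-one assignment undercuts 92 hours.

Minimum total: 92 hours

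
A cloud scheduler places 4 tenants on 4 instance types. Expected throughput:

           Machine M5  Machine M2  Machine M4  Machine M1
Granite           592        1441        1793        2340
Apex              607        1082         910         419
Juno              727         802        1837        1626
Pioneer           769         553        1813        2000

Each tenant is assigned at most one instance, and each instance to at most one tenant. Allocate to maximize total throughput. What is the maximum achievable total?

Maximum total: 6028 ops/s

Optimal: Granite→Machine M1 (2340 ops/s), Apex→Machine M2 (1082 ops/s), Juno→Machine M4 (1837 ops/s), Pioneer→Machine M5 (769 ops/s) — total 2340+1082+1837+769 = 6028 ops/s.
Column-greedy (each instance in turn goes to its best remaining tenant) gives 4466 ops/s, worse by 1562.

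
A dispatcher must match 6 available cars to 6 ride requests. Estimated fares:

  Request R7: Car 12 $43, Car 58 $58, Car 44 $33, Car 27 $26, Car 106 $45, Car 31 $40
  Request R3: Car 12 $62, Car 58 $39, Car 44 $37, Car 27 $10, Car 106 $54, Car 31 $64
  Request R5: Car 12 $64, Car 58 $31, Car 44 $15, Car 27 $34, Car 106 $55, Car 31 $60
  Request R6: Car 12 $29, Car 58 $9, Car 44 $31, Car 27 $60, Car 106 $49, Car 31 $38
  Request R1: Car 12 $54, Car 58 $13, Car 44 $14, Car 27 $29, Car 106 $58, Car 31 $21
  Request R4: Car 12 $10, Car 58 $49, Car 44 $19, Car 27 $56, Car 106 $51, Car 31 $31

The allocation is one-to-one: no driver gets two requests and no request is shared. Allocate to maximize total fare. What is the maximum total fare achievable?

Optimal: Car 12→Request R5 ($64), Car 58→Request R7 ($58), Car 44→Request R6 ($31), Car 27→Request R4 ($56), Car 106→Request R1 ($58), Car 31→Request R3 ($64) — total 64+58+31+56+58+64 = $331.
Column-greedy (each request in turn goes to its best remaining driver) gives $323, worse by 8.
Next-best assignment: Car 12→Request R5, Car 58→Request R4, Car 44→Request R7, Car 27→Request R6, Car 106→Request R1, Car 31→Request R3 = $328.
Swapping Car 106↔Car 27 (Car 106→Request R4 $51, Car 27→Request R1 $29) loses 34.
Every other assignment is strictly worse.

Max total: $331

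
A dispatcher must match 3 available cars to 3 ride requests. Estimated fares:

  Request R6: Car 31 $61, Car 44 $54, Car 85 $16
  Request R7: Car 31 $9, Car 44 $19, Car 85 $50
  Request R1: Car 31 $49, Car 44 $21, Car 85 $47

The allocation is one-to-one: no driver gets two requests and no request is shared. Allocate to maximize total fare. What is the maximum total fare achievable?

Max total: $153

Optimal: Car 31→Request R1 ($49), Car 44→Request R6 ($54), Car 85→Request R7 ($50) — total 49+54+50 = $153.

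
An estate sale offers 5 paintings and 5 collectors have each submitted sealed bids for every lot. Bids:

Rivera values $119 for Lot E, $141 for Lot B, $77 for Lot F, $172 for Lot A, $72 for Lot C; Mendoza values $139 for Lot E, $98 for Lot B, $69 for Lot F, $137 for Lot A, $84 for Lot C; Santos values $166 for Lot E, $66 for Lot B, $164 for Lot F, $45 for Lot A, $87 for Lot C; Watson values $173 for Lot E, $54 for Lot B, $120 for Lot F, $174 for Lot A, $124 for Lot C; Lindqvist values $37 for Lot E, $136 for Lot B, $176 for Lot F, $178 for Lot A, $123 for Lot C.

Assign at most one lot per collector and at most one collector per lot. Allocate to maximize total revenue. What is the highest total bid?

Optimal: Rivera→Lot B ($141), Mendoza→Lot E ($139), Santos→Lot F ($164), Watson→Lot C ($124), Lindqvist→Lot A ($178) — total 141+139+164+124+178 = $746.
Row-greedy (each collector in turn takes its best remaining lot) gives $735, worse by 11.
Swapping Mendoza↔Rivera (Mendoza→Lot B $98, Rivera→Lot E $119) loses 63.

Max total: $746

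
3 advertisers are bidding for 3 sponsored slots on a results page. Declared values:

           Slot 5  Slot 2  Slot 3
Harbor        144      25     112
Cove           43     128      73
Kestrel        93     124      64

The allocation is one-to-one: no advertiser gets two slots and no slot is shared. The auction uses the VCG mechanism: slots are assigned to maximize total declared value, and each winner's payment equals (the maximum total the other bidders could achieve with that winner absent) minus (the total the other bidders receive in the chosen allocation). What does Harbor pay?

Harbor pays $24.

Efficient allocation: Harbor→Slot 5 ($144), Cove→Slot 3 ($73), Kestrel→Slot 2 ($124); total welfare W = $341.
Harbor receives Slot 5 at value $144, so the others get W − 144 = $197.
Without Harbor: best allocation of the remaining 2 bidders over all 3 slots is Cove→Slot 2 ($128), Kestrel→Slot 5 ($93), total $221.
VCG payment = (others' best without Harbor) − (others' welfare with Harbor) = 221 − 197 = $24.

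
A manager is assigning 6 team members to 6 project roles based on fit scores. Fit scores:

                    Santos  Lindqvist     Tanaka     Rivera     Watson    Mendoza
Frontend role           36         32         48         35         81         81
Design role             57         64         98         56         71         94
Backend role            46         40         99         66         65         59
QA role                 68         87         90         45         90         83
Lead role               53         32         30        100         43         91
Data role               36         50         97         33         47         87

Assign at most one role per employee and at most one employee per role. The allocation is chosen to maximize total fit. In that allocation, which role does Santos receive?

Optimal: Santos→Design role (57 pts), Lindqvist→QA role (87 pts), Tanaka→Backend role (99 pts), Rivera→Lead role (100 pts), Watson→Frontend role (81 pts), Mendoza→Data role (87 pts) — total 57+87+99+100+81+87 = 511 pts.
Column-greedy (each role in turn goes to its best remaining employee) gives 459 pts, worse by 52.
Next-best assignment: Santos→Backend role, Lindqvist→QA role, Tanaka→Data role, Rivera→Lead role, Watson→Frontend role, Mendoza→Design role = 505 pts.
No other one-to-one assignment exceeds 511 pts.
Santos's own top role is QA role (68 pts), but forcing Santos→QA role and reassigning the rest optimally gives only 499 pts — worse by 12.

Santos receives Design role.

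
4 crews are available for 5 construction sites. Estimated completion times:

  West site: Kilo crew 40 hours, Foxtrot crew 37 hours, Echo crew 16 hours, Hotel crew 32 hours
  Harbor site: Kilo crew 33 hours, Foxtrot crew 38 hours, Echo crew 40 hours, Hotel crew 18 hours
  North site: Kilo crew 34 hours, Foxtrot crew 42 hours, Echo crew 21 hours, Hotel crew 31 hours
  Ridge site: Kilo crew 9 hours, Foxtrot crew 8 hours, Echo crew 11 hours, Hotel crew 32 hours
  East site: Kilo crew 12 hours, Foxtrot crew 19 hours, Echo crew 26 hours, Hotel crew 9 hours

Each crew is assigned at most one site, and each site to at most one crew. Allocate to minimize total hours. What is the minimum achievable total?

Minimum total: 54 hours

Optimal: Kilo crew→East site (12 hours), Foxtrot crew→Ridge site (8 hours), Echo crew→West site (16 hours), Hotel crew→Harbor site (18 hours) — total 12+8+16+18 = 54 hours.
Column-greedy (each site in turn goes to its cheapest remaining crew) gives 76 hours, worse by 22.
Next-best assignment: Kilo crew→East site, Foxtrot crew→Ridge site, Echo crew→North site, Hotel crew→Harbor site = 59 hours.
Swapping Echo crew↔Foxtrot crew (Echo crew→Ridge site 11 hours, Foxtrot crew→West site 37 hours) adds 24.
Checked against all permutations: 54 hours is optimal.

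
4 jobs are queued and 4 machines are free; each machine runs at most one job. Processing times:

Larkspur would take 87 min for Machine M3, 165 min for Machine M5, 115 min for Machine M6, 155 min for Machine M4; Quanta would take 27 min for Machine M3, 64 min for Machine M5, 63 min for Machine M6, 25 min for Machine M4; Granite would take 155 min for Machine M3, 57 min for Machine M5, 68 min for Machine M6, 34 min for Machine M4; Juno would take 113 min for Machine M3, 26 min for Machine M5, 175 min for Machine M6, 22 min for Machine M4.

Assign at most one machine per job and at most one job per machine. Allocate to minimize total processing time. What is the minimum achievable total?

Optimal: Larkspur→Machine M6 (115 min), Quanta→Machine M3 (27 min), Granite→Machine M4 (34 min), Juno→Machine M5 (26 min) — total 115+27+34+26 = 202 min.
Swapping Larkspur↔Juno (Larkspur→Machine M5 165 min, Juno→Machine M6 175 min) adds 199.
No other one-to-one assignment undercuts 202 min.

Minimum total: 202 min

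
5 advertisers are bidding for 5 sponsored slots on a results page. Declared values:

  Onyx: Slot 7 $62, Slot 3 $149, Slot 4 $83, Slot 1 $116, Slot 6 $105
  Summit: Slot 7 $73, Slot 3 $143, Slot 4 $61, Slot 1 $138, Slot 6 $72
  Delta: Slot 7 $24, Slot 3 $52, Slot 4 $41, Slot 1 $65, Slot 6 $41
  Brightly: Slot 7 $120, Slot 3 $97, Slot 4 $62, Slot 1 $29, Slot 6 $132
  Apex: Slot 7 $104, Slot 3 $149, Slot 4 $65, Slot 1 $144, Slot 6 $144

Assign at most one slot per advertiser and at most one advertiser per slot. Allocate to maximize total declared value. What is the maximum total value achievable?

Max total: $592

Optimal: Onyx→Slot 3 ($149), Summit→Slot 1 ($138), Delta→Slot 4 ($41), Brightly→Slot 7 ($120), Apex→Slot 6 ($144) — total 149+138+41+120+144 = $592.
Max-entry greedy (repeatedly take the single best remaining cell) gives $539, worse by 53.
Next-best assignment: Onyx→Slot 3, Summit→Slot 1, Delta→Slot 4, Brightly→Slot 6, Apex→Slot 7 = $564.
Every other assignment is strictly worse.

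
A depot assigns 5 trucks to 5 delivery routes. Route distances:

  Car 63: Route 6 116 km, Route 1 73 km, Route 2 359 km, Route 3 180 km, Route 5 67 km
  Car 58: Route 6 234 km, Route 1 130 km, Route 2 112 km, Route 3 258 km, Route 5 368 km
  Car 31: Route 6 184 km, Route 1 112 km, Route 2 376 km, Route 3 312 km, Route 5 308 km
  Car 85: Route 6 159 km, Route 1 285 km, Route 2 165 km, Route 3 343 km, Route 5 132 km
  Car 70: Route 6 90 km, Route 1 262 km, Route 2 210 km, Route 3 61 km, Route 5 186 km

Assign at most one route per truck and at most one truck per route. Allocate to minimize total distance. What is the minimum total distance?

Minimum total: 511 km

Optimal: Car 63→Route 5 (67 km), Car 58→Route 2 (112 km), Car 31→Route 1 (112 km), Car 85→Route 6 (159 km), Car 70→Route 3 (61 km) — total 67+112+112+159+61 = 511 km.
Column-greedy (each route in turn goes to its cheapest remaining truck) gives 719 km, worse by 208.
Next-best assignment: Car 63→Route 6, Car 58→Route 2, Car 31→Route 1, Car 85→Route 5, Car 70→Route 3 = 533 km.
Swapping Car 63↔Car 70 (Car 63→Route 3 180 km, Car 70→Route 5 186 km) adds 238.
Every other assignment is strictly worse.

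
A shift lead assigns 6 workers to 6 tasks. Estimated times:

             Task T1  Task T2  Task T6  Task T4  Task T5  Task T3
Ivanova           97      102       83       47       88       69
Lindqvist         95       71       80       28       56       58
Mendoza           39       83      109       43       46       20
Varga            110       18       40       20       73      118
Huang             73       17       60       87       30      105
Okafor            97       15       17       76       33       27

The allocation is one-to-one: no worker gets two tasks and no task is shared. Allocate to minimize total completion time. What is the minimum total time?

This is the linear assignment problem.
Optimal: Ivanova→Task T3 (69 min), Lindqvist→Task T4 (28 min), Mendoza→Task T1 (39 min), Varga→Task T2 (18 min), Huang→Task T5 (30 min), Okafor→Task T6 (17 min) — total 69+28+39+18+30+17 = 201 min.
Row-greedy (each worker in turn takes its cheapest remaining task) gives 298 min, worse by 97.
Swapping Mendoza↔Lindqvist (Mendoza→Task T4 43 min, Lindqvist→Task T1 95 min) adds 71.

Min total: 201 min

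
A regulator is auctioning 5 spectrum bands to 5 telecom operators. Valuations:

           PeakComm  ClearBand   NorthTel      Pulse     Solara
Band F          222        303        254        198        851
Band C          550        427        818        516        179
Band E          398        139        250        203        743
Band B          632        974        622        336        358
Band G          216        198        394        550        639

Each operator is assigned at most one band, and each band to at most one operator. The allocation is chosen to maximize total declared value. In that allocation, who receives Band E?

PeakComm receives Band E.

This is a one-to-one assignment (maximum-weight bipartite matching).
Optimal: PeakComm→Band E ($398M), ClearBand→Band B ($974M), NorthTel→Band C ($818M), Pulse→Band G ($550M), Solara→Band F ($851M) — total 398+974+818+550+851 = $3591M.
Row-greedy (each operator in turn takes its best remaining band) gives $2507M, worse by 1084.
No other one-to-one assignment exceeds $3591M.
PeakComm's own top band is Band B ($632M), but forcing PeakComm→Band B and reassigning the rest optimally gives only $3046M — worse by 545.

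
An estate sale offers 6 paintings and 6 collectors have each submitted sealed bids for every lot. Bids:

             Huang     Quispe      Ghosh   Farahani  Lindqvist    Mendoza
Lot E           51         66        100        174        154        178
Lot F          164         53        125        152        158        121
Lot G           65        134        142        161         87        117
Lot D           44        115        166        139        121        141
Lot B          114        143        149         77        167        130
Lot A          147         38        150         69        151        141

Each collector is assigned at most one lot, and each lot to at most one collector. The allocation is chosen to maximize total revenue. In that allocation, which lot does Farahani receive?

Farahani receives Lot G.

Optimal: Huang→Lot F ($164), Quispe→Lot B ($143), Ghosh→Lot D ($166), Farahani→Lot G ($161), Lindqvist→Lot A ($151), Mendoza→Lot E ($178) — total 164+143+166+161+151+178 = $963.
Column-greedy (each lot in turn goes to its best remaining collector) gives $874, worse by 89.
Swapping Lindqvist↔Huang (Lindqvist→Lot F $158, Huang→Lot A $147) loses 10.
No other one-to-one assignment exceeds $963.
Farahani's own top lot is Lot E ($174), but forcing Farahani→Lot E and reassigning the rest optimally gives only $946 — worse by 17.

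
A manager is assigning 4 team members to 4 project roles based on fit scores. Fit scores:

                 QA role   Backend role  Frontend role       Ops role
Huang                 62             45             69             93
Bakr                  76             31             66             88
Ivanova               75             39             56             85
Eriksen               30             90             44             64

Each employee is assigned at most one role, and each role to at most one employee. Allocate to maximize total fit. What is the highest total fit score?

Maximum total: 324 pts

Optimal: Huang→Ops role (93 pts), Bakr→Frontend role (66 pts), Ivanova→QA role (75 pts), Eriksen→Backend role (90 pts) — total 93+66+75+90 = 324 pts.
Row-greedy (each employee in turn takes its best remaining role) gives 315 pts, worse by 9.
Next-best assignment: Huang→Frontend role, Bakr→Ops role, Ivanova→QA role, Eriksen→Backend role = 322 pts.
No other one-to-one assignment exceeds 324 pts.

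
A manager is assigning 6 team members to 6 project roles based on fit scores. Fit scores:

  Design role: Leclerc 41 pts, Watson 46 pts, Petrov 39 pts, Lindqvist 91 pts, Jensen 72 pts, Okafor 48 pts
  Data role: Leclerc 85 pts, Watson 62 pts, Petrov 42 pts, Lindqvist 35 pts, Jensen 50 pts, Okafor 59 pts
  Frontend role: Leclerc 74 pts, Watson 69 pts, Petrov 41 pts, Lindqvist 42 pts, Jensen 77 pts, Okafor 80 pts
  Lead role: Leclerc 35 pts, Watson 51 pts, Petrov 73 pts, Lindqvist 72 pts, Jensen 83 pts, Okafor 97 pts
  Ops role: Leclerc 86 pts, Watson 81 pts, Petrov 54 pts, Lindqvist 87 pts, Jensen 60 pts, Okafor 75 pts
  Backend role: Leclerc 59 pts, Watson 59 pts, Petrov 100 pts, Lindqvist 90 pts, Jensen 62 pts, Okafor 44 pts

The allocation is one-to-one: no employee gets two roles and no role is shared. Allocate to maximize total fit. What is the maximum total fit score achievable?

Max total: 531 pts

Optimal: Leclerc→Data role (85 pts), Watson→Ops role (81 pts), Petrov→Backend role (100 pts), Lindqvist→Design role (91 pts), Jensen→Frontend role (77 pts), Okafor→Lead role (97 pts) — total 85+81+100+91+77+97 = 531 pts.
Row-greedy (each employee in turn takes its best remaining role) gives 488 pts, worse by 43.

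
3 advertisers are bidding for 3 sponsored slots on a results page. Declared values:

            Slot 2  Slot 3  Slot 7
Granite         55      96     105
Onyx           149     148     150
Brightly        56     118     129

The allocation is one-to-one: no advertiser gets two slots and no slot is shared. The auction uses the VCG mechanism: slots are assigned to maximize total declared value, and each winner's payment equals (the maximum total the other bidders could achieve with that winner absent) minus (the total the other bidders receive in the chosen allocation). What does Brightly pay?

Brightly pays $9.

Efficient allocation: Granite→Slot 3 ($96), Onyx→Slot 2 ($149), Brightly→Slot 7 ($129); total welfare W = $374.
Brightly receives Slot 7 at value $129, so the others get W − 129 = $245.
Without Brightly: best allocation of the remaining 2 bidders over all 3 slots is Granite→Slot 7 ($105), Onyx→Slot 2 ($149), total $254.
VCG payment = (others' best without Brightly) − (others' welfare with Brightly) = 254 − 245 = $9.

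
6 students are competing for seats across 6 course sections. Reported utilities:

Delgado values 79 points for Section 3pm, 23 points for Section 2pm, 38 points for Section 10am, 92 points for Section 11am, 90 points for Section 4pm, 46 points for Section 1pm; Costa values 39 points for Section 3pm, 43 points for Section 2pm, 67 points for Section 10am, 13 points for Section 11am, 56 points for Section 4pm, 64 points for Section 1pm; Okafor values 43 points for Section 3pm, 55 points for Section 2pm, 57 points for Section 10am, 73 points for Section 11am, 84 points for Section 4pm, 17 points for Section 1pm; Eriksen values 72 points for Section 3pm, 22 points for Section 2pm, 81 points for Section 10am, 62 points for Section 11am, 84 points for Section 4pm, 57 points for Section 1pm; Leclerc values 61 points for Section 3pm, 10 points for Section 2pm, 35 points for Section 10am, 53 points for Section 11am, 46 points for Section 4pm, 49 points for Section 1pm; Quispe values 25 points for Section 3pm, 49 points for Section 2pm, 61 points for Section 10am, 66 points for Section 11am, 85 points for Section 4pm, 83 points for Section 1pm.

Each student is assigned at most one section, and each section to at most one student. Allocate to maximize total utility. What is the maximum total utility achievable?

This is the linear assignment problem.
Optimal: Delgado→Section 11am (92 points), Costa→Section 2pm (43 points), Okafor→Section 4pm (84 points), Eriksen→Section 10am (81 points), Leclerc→Section 3pm (61 points), Quispe→Section 1pm (83 points) — total 92+43+84+81+61+83 = 444 points.
Row-greedy (each student in turn takes its best remaining section) gives 413 points, worse by 31.
Every other assignment is strictly worse.

Max total: 444 points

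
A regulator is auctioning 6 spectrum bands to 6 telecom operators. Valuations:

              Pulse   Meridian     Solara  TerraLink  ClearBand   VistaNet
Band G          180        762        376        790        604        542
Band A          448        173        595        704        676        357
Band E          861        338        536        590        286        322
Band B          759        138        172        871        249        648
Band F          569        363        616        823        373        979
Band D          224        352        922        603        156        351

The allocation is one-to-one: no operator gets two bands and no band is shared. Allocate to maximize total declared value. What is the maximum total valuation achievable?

Max total: $5071M

Optimal: Pulse→Band E ($861M), Meridian→Band G ($762M), Solara→Band D ($922M), TerraLink→Band B ($871M), ClearBand→Band A ($676M), VistaNet→Band F ($979M) — total 861+762+922+871+676+979 = $5071M.
Column-greedy (each band in turn goes to its best remaining operator) gives $3943M, worse by 1128.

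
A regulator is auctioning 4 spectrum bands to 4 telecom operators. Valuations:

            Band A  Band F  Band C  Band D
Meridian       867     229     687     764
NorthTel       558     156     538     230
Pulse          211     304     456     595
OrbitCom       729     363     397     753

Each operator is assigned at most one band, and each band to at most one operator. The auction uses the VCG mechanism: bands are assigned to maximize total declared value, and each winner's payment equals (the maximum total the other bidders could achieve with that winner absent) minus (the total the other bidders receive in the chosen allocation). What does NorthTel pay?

Efficient allocation: Meridian→Band A ($867M), NorthTel→Band C ($538M), Pulse→Band F ($304M), OrbitCom→Band D ($753M); total welfare W = $2462M.
NorthTel receives Band C at value $538M, so the others get W − 538 = $1924M.
Without NorthTel: best allocation of the remaining 3 bidders over all 4 bands is Meridian→Band A ($867M), Pulse→Band C ($456M), OrbitCom→Band D ($753M), total $2076M.
VCG payment = (others' best without NorthTel) − (others' welfare with NorthTel) = 2076 − 1924 = $152M.

NorthTel pays $152M.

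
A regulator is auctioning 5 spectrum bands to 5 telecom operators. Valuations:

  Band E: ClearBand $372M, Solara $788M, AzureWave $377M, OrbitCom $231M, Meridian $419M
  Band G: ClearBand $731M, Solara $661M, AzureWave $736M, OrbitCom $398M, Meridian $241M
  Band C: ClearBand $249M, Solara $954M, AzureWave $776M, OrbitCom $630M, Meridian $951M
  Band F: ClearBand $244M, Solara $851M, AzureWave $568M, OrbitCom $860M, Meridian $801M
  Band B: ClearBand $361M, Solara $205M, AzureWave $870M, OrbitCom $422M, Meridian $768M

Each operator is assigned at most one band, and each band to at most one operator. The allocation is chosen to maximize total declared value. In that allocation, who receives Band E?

Optimal: ClearBand→Band G ($731M), Solara→Band E ($788M), AzureWave→Band B ($870M), OrbitCom→Band F ($860M), Meridian→Band C ($951M) — total 731+788+870+860+951 = $4200M.
Solara's own top band is Band C ($954M), but forcing Solara→Band C and reassigning the rest optimally gives only $3834M — worse by 366.

Solara receives Band E.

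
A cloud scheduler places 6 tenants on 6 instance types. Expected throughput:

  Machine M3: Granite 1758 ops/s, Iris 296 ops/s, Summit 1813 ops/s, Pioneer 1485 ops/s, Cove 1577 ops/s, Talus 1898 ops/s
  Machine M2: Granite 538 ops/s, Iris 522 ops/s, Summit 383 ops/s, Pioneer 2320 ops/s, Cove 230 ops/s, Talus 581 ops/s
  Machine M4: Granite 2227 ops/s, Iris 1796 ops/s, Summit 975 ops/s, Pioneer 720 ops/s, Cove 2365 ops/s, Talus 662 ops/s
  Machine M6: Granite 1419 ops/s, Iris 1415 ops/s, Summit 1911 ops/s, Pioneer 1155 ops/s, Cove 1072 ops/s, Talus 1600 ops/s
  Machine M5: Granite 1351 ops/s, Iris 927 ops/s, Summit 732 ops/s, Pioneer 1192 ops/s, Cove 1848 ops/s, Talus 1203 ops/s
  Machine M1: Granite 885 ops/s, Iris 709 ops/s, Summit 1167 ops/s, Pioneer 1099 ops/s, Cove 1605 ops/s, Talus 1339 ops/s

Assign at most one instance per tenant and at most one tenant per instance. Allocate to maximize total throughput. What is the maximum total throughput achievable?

This is the linear assignment problem.
Optimal: Granite→Machine M3 (1758 ops/s), Iris→Machine M4 (1796 ops/s), Summit→Machine M6 (1911 ops/s), Pioneer→Machine M2 (2320 ops/s), Cove→Machine M5 (1848 ops/s), Talus→Machine M1 (1339 ops/s) — total 1758+1796+1911+2320+1848+1339 = 10972 ops/s.
Row-greedy (each tenant in turn takes its best remaining instance) gives 10962 ops/s, worse by 10.
Next-best assignment: Granite→Machine M4, Iris→Machine M6, Summit→Machine M3, Pioneer→Machine M2, Cove→Machine M5, Talus→Machine M1 = 10962 ops/s.
Checked against all permutations: 10972 ops/s is optimal.

Max total: 10972 ops/s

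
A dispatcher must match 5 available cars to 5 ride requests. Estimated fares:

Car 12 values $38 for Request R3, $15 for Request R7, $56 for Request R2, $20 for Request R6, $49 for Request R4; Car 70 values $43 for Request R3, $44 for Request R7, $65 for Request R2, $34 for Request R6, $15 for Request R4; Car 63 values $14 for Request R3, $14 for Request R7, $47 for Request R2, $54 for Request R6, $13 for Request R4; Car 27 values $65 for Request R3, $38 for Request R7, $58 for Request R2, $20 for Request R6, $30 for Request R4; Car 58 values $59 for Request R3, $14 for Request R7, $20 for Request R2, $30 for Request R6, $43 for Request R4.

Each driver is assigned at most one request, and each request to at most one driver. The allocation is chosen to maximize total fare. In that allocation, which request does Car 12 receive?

Car 12 receives Request R4.

Optimal: Car 12→Request R4 ($49), Car 70→Request R2 ($65), Car 63→Request R6 ($54), Car 27→Request R7 ($38), Car 58→Request R3 ($59) — total 49+65+54+38+59 = $265.
Swapping Car 58↔Car 63 (Car 58→Request R6 $30, Car 63→Request R3 $14) loses 69.
No other one-to-one assignment exceeds $265.
Car 12's own top request is Request R2 ($56), but forcing Car 12→Request R2 and reassigning the rest optimally gives only $262 — worse by 3.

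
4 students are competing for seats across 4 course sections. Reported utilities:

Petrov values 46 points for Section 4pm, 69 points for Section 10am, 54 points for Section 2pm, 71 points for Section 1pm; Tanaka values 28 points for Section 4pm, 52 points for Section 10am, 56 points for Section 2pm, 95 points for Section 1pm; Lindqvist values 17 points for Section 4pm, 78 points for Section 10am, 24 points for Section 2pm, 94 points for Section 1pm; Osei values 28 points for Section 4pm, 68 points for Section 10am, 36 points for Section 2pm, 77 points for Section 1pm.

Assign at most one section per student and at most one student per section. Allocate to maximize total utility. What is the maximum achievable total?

Optimal: Petrov→Section 4pm (46 points), Tanaka→Section 2pm (56 points), Lindqvist→Section 1pm (94 points), Osei→Section 10am (68 points) — total 46+56+94+68 = 264 points.
Next-best assignment: Petrov→Section 4pm, Tanaka→Section 2pm, Lindqvist→Section 10am, Osei→Section 1pm = 257 points.

Max total: 264 points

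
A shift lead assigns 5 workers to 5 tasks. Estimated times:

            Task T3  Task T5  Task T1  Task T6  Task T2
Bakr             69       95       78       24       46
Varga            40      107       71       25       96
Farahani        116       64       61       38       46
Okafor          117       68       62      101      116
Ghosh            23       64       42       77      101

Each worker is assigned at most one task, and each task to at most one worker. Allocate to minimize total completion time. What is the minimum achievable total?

Min total: 220 min

Optimal: Bakr→Task T6 (24 min), Varga→Task T3 (40 min), Farahani→Task T2 (46 min), Okafor→Task T5 (68 min), Ghosh→Task T1 (42 min) — total 24+40+46+68+42 = 220 min.
Column-greedy (each task in turn goes to its cheapest remaining worker) gives 269 min, worse by 49.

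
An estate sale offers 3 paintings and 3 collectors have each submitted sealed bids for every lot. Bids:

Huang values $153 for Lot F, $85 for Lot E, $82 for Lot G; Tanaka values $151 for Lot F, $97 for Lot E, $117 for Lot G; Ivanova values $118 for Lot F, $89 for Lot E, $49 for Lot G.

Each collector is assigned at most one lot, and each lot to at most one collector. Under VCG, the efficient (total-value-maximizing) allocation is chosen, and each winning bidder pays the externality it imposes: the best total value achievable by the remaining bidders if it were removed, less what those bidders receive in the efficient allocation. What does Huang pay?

Efficient allocation: Huang→Lot F ($153), Tanaka→Lot G ($117), Ivanova→Lot E ($89); total welfare W = $359.
Huang receives Lot F at value $153, so the others get W − 153 = $206.
Without Huang: best allocation of the remaining 2 bidders over all 3 lots is Tanaka→Lot F ($151), Ivanova→Lot E ($89), total $240.
VCG payment = (others' best without Huang) − (others' welfare with Huang) = 240 − 206 = $34.

Huang pays $34.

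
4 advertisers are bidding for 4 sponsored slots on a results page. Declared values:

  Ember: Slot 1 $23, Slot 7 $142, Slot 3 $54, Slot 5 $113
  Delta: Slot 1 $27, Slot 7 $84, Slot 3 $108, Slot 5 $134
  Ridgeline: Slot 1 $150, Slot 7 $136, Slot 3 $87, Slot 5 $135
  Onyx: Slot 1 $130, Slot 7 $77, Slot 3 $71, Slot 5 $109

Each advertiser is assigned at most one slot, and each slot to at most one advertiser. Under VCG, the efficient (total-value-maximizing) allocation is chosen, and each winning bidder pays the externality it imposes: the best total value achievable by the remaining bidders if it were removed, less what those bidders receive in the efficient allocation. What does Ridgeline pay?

Ridgeline pays $26.

Efficient allocation: Ember→Slot 7 ($142), Delta→Slot 3 ($108), Ridgeline→Slot 5 ($135), Onyx→Slot 1 ($130); total welfare W = $515.
Ridgeline receives Slot 5 at value $135, so the others get W − 135 = $380.
Without Ridgeline: best allocation of the remaining 3 bidders over all 4 slots is Ember→Slot 7 ($142), Delta→Slot 5 ($134), Onyx→Slot 1 ($130), total $406.
VCG payment = (others' best without Ridgeline) − (others' welfare with Ridgeline) = 406 − 380 = $26.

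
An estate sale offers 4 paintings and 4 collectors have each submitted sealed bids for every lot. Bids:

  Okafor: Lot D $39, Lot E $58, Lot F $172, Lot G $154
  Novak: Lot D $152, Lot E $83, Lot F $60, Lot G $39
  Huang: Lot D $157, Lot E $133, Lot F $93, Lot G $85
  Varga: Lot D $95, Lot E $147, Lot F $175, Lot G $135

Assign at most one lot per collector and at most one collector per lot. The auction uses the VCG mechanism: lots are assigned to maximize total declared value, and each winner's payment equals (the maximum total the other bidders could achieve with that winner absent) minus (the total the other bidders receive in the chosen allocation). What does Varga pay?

Efficient allocation: Okafor→Lot G ($154), Novak→Lot D ($152), Huang→Lot E ($133), Varga→Lot F ($175); total welfare W = $614.
Varga receives Lot F at value $175, so the others get W − 175 = $439.
Without Varga: best allocation of the remaining 3 bidders over all 4 lots is Okafor→Lot F ($172), Novak→Lot D ($152), Huang→Lot E ($133), total $457.
VCG payment = (others' best without Varga) − (others' welfare with Varga) = 457 − 439 = $18.

Varga pays $18.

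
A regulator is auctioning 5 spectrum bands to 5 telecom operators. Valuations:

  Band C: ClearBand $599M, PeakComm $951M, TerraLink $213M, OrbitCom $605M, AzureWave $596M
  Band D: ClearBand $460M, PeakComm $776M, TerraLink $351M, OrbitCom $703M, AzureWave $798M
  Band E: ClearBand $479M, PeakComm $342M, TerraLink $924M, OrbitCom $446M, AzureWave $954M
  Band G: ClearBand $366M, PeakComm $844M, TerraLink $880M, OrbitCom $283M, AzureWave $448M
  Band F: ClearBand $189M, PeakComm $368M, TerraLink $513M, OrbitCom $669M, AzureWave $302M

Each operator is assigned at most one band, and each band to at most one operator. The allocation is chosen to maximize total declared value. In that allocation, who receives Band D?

ClearBand receives Band D.

Optimal: ClearBand→Band D ($460M), PeakComm→Band C ($951M), TerraLink→Band G ($880M), OrbitCom→Band F ($669M), AzureWave→Band E ($954M) — total 460+951+880+669+954 = $3914M.
Max-entry greedy (repeatedly take the single best remaining cell) gives $3677M, worse by 237.
Next-best assignment: ClearBand→Band C, PeakComm→Band D, TerraLink→Band G, OrbitCom→Band F, AzureWave→Band E = $3878M.
ClearBand's own top band is Band C ($599M), but forcing ClearBand→Band C and reassigning the rest optimally gives only $3878M — worse by 36.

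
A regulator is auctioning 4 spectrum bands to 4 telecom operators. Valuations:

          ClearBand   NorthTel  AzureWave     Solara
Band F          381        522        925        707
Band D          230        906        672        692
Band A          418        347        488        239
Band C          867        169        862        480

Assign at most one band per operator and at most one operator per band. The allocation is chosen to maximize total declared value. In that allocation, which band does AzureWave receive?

Optimal: ClearBand→Band C ($867M), NorthTel→Band D ($906M), AzureWave→Band A ($488M), Solara→Band F ($707M) — total 867+906+488+707 = $2968M.
Max-entry greedy (repeatedly take the single best remaining cell) gives $2937M, worse by 31.
Next-best assignment: ClearBand→Band C, NorthTel→Band D, AzureWave→Band F, Solara→Band A = $2937M.
Swapping NorthTel↔ClearBand (NorthTel→Band C $169M, ClearBand→Band D $230M) loses 1374.
AzureWave's own top band is Band F ($925M), but forcing AzureWave→Band F and reassigning the rest optimally gives only $2937M — worse by 31.

AzureWave receives Band A.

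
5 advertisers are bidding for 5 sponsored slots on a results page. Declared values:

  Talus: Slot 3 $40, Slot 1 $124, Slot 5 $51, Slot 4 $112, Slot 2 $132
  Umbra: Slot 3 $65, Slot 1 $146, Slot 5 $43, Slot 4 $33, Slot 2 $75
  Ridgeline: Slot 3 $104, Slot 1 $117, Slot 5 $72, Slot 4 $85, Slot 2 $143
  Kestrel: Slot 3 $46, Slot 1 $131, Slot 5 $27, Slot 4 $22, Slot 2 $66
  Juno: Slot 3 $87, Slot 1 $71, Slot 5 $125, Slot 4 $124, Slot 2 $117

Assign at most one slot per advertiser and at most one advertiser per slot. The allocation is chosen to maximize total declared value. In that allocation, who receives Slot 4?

Talus receives Slot 4.

Optimal: Talus→Slot 4 ($112), Umbra→Slot 3 ($65), Ridgeline→Slot 2 ($143), Kestrel→Slot 1 ($131), Juno→Slot 5 ($125) — total 112+65+143+131+125 = $576.
Column-greedy (each slot in turn goes to its best remaining advertiser) gives $553, worse by 23.
Next-best assignment: Talus→Slot 4, Umbra→Slot 1, Ridgeline→Slot 2, Kestrel→Slot 3, Juno→Slot 5 = $572.
Swapping Umbra↔Kestrel (Umbra→Slot 1 $146, Kestrel→Slot 3 $46) loses 4.
Talus's own top slot is Slot 2 ($132), but forcing Talus→Slot 2 and reassigning the rest optimally gives only $538 — worse by 38.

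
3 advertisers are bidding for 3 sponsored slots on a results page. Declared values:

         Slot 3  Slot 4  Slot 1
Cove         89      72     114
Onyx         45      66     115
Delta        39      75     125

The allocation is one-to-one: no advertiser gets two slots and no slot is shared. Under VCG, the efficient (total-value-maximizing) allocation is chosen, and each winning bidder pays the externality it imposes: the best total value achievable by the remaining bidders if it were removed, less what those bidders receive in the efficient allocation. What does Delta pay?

Delta pays $49.

Efficient allocation: Cove→Slot 3 ($89), Onyx→Slot 4 ($66), Delta→Slot 1 ($125); total welfare W = $280.
Delta receives Slot 1 at value $125, so the others get W − 125 = $155.
Without Delta: best allocation of the remaining 2 bidders over all 3 slots is Cove→Slot 3 ($89), Onyx→Slot 1 ($115), total $204.
VCG payment = (others' best without Delta) − (others' welfare with Delta) = 204 − 155 = $49.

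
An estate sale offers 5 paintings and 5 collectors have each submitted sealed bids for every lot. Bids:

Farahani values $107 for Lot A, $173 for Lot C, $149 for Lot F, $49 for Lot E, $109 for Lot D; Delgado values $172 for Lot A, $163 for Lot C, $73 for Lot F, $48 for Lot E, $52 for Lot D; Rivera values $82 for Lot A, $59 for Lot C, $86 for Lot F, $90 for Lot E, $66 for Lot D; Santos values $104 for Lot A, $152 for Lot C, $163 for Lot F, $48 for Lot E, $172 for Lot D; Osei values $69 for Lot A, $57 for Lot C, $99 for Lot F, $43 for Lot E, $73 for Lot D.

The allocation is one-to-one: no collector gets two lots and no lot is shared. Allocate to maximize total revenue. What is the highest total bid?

This is the linear assignment problem.
Optimal: Farahani→Lot C ($173), Delgado→Lot A ($172), Rivera→Lot E ($90), Santos→Lot D ($172), Osei→Lot F ($99) — total 173+172+90+172+99 = $706.
Column-greedy (each lot in turn goes to its best remaining collector) gives $671, worse by 35.
Next-best assignment: Farahani→Lot C, Delgado→Lot A, Rivera→Lot E, Santos→Lot F, Osei→Lot D = $671.

Maximum total: $706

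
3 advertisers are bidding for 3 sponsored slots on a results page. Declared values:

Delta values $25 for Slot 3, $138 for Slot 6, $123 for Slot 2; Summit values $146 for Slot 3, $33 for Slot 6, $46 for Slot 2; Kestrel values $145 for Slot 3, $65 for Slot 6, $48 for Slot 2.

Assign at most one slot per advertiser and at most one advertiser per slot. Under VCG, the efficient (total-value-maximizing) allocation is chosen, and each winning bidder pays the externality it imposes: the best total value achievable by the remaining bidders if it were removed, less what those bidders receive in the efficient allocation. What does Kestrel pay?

Efficient allocation: Delta→Slot 2 ($123), Summit→Slot 3 ($146), Kestrel→Slot 6 ($65); total welfare W = $334.
Kestrel receives Slot 6 at value $65, so the others get W − 65 = $269.
Without Kestrel: best allocation of the remaining 2 bidders over all 3 slots is Delta→Slot 6 ($138), Summit→Slot 3 ($146), total $284.
VCG payment = (others' best without Kestrel) − (others' welfare with Kestrel) = 284 − 269 = $15.

Kestrel pays $15.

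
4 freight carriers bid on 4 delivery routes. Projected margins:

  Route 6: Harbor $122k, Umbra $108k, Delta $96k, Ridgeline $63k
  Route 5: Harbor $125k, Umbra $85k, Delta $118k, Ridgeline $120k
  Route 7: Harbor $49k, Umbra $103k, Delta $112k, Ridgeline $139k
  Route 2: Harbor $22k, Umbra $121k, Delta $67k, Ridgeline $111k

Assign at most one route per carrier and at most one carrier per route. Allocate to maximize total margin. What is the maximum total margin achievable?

Max total: $500k

This is the linear assignment problem.
Optimal: Harbor→Route 6 ($122k), Umbra→Route 2 ($121k), Delta→Route 5 ($118k), Ridgeline→Route 7 ($139k) — total 122+121+118+139 = $500k.
Column-greedy (each route in turn goes to its best remaining carrier) gives $475k, worse by 25.
Next-best assignment: Harbor→Route 5, Umbra→Route 2, Delta→Route 6, Ridgeline→Route 7 = $481k.
No other one-to-one assignment exceeds $500k.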